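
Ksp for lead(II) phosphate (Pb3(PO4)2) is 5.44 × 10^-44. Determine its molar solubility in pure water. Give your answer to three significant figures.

Pb3(PO4)2(s) ⇌ 3 Pb^2+(aq) + 2 PO4^3-(aq)
Ksp = [Pb^2+]^3[PO4^3-]^2
Let s = molar solubility. Then [Pb^2+] = 3s and [PO4^3-] = 2s.
Substituting: Ksp = (3s)^3(2s)^2 = 108s^5
Solving, s = (5.44 × 10^-44/108)^(1/5) = 8.72 × 10^-10 M

s = 8.72 × 10^-10 M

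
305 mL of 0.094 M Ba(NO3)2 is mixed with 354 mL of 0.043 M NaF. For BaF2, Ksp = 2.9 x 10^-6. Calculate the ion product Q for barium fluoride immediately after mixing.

Total volume = 305 + 354 = 659 mL.
[Ba^2+] = 9.4 × 10^-2 × (305/659) = 4.35 × 10^-2 M
[F^-] = 4.3 × 10^-2 × (354/659) = 2.31 x 10^-2 M
BaF2(s) ⇌ Ba^2+ + 2 F^-, so Q = [Ba^2+][F^-]^2
Q = (4.35 × 10^-2)(2.31 × 10^-2)^2 = 2.3 × 10^-5
Q > Ksp, so BaF2 will precipitate.

2.3 × 10^-5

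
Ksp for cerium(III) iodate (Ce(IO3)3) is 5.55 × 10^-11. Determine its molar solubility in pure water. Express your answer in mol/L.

Ce(IO3)3(s) ⇌ Ce^3+(aq) + 3 IO3^-(aq)
Ksp = [Ce^3+][IO3^-]^3
For each mole of Ce(IO3)3 that dissolves: [Ce^3+] = s, [IO3^-] = 3s.
So Ksp = s × (3s)^3 = 27s^4
s = (5.55 × 10^-11 / 27)^(1/4) = 1.20 x 10^-3 M

s = 1.20e-3 M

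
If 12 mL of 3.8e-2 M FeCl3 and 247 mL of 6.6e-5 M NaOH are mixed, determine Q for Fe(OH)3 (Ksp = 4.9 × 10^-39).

Total volume = 12 + 247 = 259 mL.
[Fe^3+] = 3.8 × 10^-2 × (12/259) = 1.76 × 10^-3 M
[OH^-] = 6.6 × 10^-5 × (247/259) = 6.29 × 10^-5 M
Fe(OH)3(s) ⇌ Fe^3+ + 3 OH^-, so Q = [Fe^3+][OH^-]^3
Q = (1.76 × 10^-3)(6.29 x 10^-5)^3 = 4.4 × 10^-16
Q > Ksp, so Fe(OH)3 will precipitate.

Q = 4.4 × 10^-16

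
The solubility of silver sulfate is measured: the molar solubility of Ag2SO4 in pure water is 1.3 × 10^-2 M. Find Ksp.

Ag2SO4(s) <=> 2 Ag^+ + SO4^2-
If s mol/L of Ag2SO4 dissolves, [Ag^+] = 2s and [SO4^2-] = s.
Ksp = [Ag^+]^2[SO4^2-]
Ksp = (2s)^2s = 4s^3
With s = 1.3 x 10^-2: Ksp = 8.8 × 10^-6

Ksp = 8.8 × 10^-6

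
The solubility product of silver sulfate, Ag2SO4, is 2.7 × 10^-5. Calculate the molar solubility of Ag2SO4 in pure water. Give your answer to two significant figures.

Ag2SO4(s) <=> 2 Ag^+(aq) + SO4^2-(aq)
Ksp = [Ag^+]^2[SO4^2-]
If s mol/L of Ag2SO4 dissolves, [Ag^+] = 2s and [SO4^2-] = s.
So Ksp = (2s)^2 × s = 4s^3
s = (2.7 × 10^-5 / 4)^(1/3) = 1.9 × 10^-2 M

s ≈ 0.019 M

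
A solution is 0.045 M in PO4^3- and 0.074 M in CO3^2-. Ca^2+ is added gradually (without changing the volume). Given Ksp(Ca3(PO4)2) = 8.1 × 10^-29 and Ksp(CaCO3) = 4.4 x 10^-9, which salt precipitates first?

Each salt begins to precipitate when Q = Ksp, i.e. when [Ca^2+] reaches its threshold.
For Ca3(PO4)2: 8.1 × 10^-29 = (0.045)^2 × [Ca^2+]^3  ⇒  [Ca^2+] = 3.4 x 10^-9 M.
For CaCO3: 4.4 x 10^-9 = 0.074 × [Ca^2+]  ⇒  [Ca^2+] = 5.9 × 10^-8 M.
The salt with the lower threshold [Ca^2+] precipitates first: Ca3(PO4)2.

Ca3(PO4)2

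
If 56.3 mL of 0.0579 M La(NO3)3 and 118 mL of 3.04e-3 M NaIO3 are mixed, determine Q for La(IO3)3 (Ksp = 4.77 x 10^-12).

Total volume = 56.3 + 118 = 174.3 mL.
[La^3+] = 5.79 × 10^-2 × (56.3/174.3) = 1.870 x 10^-2 M
[IO3^-] = 3.04 × 10^-3 × (118/174.3) = 2.058 × 10^-3 M
La(IO3)3(s) <=> La^3+(aq) + 3 IO3^-(aq), so Q = [La^3+][IO3^-]^3
Q = (1.870 × 10^-2)(2.058 × 10^-3)^3 = 1.63 × 10^-10
Q > Ksp, so La(IO3)3 will precipitate.

1.63e-10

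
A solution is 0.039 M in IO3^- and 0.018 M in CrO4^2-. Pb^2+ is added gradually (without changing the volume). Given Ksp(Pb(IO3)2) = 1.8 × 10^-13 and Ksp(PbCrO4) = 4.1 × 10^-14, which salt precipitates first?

Each salt begins to precipitate when Q = Ksp, i.e. when [Pb^2+] reaches its threshold.
For Pb(IO3)2: 1.8 × 10^-13 = (0.039)^2 × [Pb^2+]  ⇒  [Pb^2+] = 1.2 × 10^-10 M.
For PbCrO4: 4.1 × 10^-14 = 0.018 × [Pb^2+]  ⇒  [Pb^2+] = 2.3 × 10^-12 M.
The salt with the lower threshold [Pb^2+] precipitates first: PbCrO4.

PbCrO4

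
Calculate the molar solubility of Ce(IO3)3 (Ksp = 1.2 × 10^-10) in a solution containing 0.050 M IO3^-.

s = 9.6 × 10^-7 M

Ce(IO3)3(s) ⇌ Ce^3+(aq) + 3 IO3^-(aq)
Ksp = [Ce^3+][IO3^-]^3
If s mol/L dissolves here, [Ce^3+] = s, [IO3^-] = 0.050 + 3s ≈ 0.050 (since the IO3^- already present dominates).
Ksp ≈ s × (0.050)^3
s = 9.6 x 10^-7 M
Check: 3s = 2.9 × 10^-6 ≪ 0.050, so the approximation is valid.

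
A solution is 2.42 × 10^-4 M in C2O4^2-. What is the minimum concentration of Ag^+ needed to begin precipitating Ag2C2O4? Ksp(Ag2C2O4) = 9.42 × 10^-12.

[Ag^+] = 1.97e-4 M

Ag2C2O4(s) ⇌ 2 Ag^+(aq) + C2O4^2-(aq)
Ksp = [Ag^+]^2[C2O4^2-]
Precipitation begins when Q = Ksp. With [C2O4^2-] = 2.42 × 10^-4 M:
9.42 × 10^-12 = (2.42 × 10^-4) × [Ag^+]^2
[Ag^+] = (9.42 × 10^-12 / 2.42 × 10^-4)^(1/2) = 1.97 x 10^-4 M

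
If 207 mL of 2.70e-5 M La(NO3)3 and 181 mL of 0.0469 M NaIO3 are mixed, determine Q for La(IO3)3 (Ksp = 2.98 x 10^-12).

Total volume = 207 + 181 = 388 mL.
[La^3+] = 2.70 × 10^-5 × (207/388) = 1.440 × 10^-5 M
[IO3^-] = 4.69 × 10^-2 × (181/388) = 2.188 x 10^-2 M
La(IO3)3(s) ⇌ La^3+(aq) + 3 IO3^-(aq), so Q = [La^3+][IO3^-]^3
Q = (1.440 × 10^-5)(2.188 × 10^-2)^3 = 1.51 × 10^-10
Q > Ksp, so La(IO3)3 will precipitate.

Q ≈ 1.51 × 10^-10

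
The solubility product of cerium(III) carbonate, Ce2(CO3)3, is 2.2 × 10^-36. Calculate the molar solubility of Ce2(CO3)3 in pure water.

Ce2(CO3)3(s) ⇌ 2 Ce^3+(aq) + 3 CO3^2-(aq)
Ksp = [Ce^3+]^2[CO3^2-]^3
With molar solubility s: [Ce^3+] = 2s, [CO3^2-] = 3s.
Substituting: Ksp = (2s)^2(3s)^3 = 108s^5
Solving, s = (2.2 × 10^-36/108)^(1/5) = 2.9 × 10^-8 M

2.9 x 10^-8 M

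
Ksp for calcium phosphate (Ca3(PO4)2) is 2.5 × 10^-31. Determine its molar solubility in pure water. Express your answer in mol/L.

Ca3(PO4)2(s) <=> 3 Ca^2+(aq) + 2 PO4^3-(aq)
Ksp = [Ca^2+]^3[PO4^3-]^2
If s mol/L of Ca3(PO4)2 dissolves, [Ca^2+] = 3s and [PO4^3-] = 2s.
So Ksp = (3s)^3 × (2s)^2 = 108s^5
s = (2.5 × 10^-31 / 108)^(1/5) = 3.0 x 10^-7 M

3.0 × 10^-7 M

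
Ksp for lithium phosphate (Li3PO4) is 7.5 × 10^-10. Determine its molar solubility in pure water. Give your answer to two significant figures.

Li3PO4(s) ⇌ 3 Li^+ + PO4^3-
Ksp = [Li^+]^3[PO4^3-]
If s mol/L of Li3PO4 dissolves, [Li^+] = 3s and [PO4^3-] = s.
Ksp = (3s)^3s = 27s^4
s = (7.5 × 10^-10 / 27)^(1/4) = 2.3 × 10^-3 M

2.3e-3 M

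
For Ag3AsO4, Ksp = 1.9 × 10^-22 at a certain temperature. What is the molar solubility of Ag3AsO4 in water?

Ag3AsO4(s) <=> 3 Ag^+(aq) + AsO4^3-(aq)
Ksp = [Ag^+]^3[AsO4^3-]
If s mol/L of Ag3AsO4 dissolves, [Ag^+] = 3s and [AsO4^3-] = s.
Substituting: Ksp = (3s)^3s = 27s^4
Solving, s = (1.9 × 10^-22/27)^(1/4) = 1.6 × 10^-6 M

s ≈ 1.6e-6 M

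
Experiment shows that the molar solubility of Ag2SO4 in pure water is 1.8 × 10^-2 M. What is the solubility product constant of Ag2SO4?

2.3 × 10^-5

Ag2SO4(s) ⇌ 2 Ag^+(aq) + SO4^2-(aq)
If s mol/L of Ag2SO4 dissolves, [Ag^+] = 2s and [SO4^2-] = s.
Ksp = [Ag^+]^2[SO4^2-]
So Ksp = (2s)^2 × s = 4s^3
With s = 1.8 × 10^-2: Ksp = 2.3 × 10^-5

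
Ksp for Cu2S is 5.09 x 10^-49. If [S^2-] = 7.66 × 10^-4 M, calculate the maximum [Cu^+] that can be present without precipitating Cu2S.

Cu2S(s) ⇌ 2 Cu^+ + S^2-
Ksp = [Cu^+]^2[S^2-]
Precipitation begins when Q = Ksp. With [S^2-] = 7.66 × 10^-4 M:
5.09 x 10^-49 = (7.66 × 10^-4) × [Cu^+]^2
[Cu^+] = (5.09 x 10^-49 / 7.66 x 10^-4)^(1/2) = 2.58 x 10^-23 M

[Cu^+] ≈ 2.58 × 10^-23 M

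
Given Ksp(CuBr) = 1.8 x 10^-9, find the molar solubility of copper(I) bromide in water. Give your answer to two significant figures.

CuBr(s) ⇌ Cu^+(aq) + Br^-(aq)
Ksp = [Cu^+][Br^-]
With molar solubility s: [Cu^+] = s, [Br^-] = s.
Ksp = s × s = s^2
s = √(1.8 x 10^-9) = 4.2 × 10^-5 M

s ≈ 4.2 × 10^-5 M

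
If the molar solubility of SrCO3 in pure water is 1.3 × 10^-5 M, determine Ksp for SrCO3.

SrCO3(s) <=> Sr^2+(aq) + CO3^2-(aq)
If s mol/L of SrCO3 dissolves, [Sr^2+] = s and [CO3^2-] = s.
Ksp = [Sr^2+][CO3^2-]
Ksp = s × s = s^2
Ksp = (1.3 × 10^-5)^2 = 1.7 x 10^-10

Ksp ≈ 1.7e-10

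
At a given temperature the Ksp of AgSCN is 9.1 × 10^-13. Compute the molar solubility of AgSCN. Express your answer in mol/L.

9.5e-7 M

AgSCN(s) ⇌ Ag^+(aq) + SCN^-(aq)
Ksp = [Ag^+][SCN^-]
Let s = molar solubility. Then [Ag^+] = s and [SCN^-] = s.
Ksp = s^2
s = (9.1 × 10^-13)^(1/2) = 9.5 × 10^-7 M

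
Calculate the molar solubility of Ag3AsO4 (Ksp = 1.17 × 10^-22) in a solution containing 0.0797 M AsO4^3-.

s ≈ 3.79e-8 M

Ag3AsO4(s) ⇌ 3 Ag^+(aq) + AsO4^3-(aq)
Ksp = [Ag^+]^3[AsO4^3-]
Let s = moles of Ag3AsO4 that dissolve per litre. [Ag^+] = 3s, [AsO4^3-] = 0.0797 + s ≈ 0.0797 (since the AsO4^3- already present dominates).
Ksp ≈ (3s)^3 × 0.0797
s = 3.79 x 10^-8 M
Check: s = 3.8 × 10^-8 ≪ 0.0797, so the approximation is valid.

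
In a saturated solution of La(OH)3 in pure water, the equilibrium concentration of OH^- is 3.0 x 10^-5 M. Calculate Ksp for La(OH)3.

Ksp ≈ 2.7 × 10^-19

La(OH)3(s) ⇌ La^3+(aq) + 3 OH^-(aq)
Stoichiometry gives [La^3+] = (1/3)[OH^-] = 1.00 × 10^-5 M.
Ksp = [La^3+][OH^-]^3
Ksp = 1.00 × 10^-5 × (3.0 x 10^-5)^3 = 2.7 x 10^-19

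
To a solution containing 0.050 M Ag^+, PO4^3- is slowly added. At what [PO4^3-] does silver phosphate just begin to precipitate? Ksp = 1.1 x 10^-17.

[PO4^3-] = 8.8 × 10^-14 M

Ag3PO4(s) ⇌ 3 Ag^+ + PO4^3-
Ksp = [Ag^+]^3[PO4^3-]
Precipitation begins when Q = Ksp. With [Ag^+] = 0.050 M:
1.1 x 10^-17 = (0.050)^3 × [PO4^3-]
[PO4^3-] = (1.1 x 10^-17 / 1.25 × 10^-4) = 8.8 × 10^-14 M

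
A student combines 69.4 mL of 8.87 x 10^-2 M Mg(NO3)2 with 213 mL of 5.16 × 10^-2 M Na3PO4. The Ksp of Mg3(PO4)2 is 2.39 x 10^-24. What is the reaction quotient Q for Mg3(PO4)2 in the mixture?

1.57 × 10^-8

Total volume = 69.4 + 213 = 282.4 mL.
[Mg^2+] = 8.87 × 10^-2 × (69.4/282.4) = 2.180 × 10^-2 M
[PO4^3-] = 5.16 × 10^-2 × (213/282.4) = 3.892 × 10^-2 M
Mg3(PO4)2(s) <=> 3 Mg^2+ + 2 PO4^3-, so Q = [Mg^2+]^3[PO4^3-]^2
Q = (2.180 x 10^-2)^3(3.892 × 10^-2)^2 = 1.57 × 10^-8
Q > Ksp, so Mg3(PO4)2 will precipitate.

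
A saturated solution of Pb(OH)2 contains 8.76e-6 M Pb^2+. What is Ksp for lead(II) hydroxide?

Ksp ≈ 2.69 × 10^-15

Pb(OH)2(s) ⇌ Pb^2+(aq) + 2 OH^-(aq)
Stoichiometry gives [OH^-] = (2/1)[Pb^2+] = 1.752 × 10^-5 M.
Ksp = [Pb^2+][OH^-]^2
Ksp = 8.76 x 10^-6 × (1.752 × 10^-5)^2 = 2.69 x 10^-15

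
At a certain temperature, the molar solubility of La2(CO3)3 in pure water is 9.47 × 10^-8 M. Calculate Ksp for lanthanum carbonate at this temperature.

La2(CO3)3(s) ⇌ 2 La^3+ + 3 CO3^2-
For each mole of La2(CO3)3 that dissolves: [La^3+] = 2s, [CO3^2-] = 3s.
Ksp = [La^3+]^2[CO3^2-]^3
Substituting: Ksp = (2s)^2(3s)^3 = 108s^5
With s = 9.47 × 10^-8: Ksp = 8.23 × 10^-34

Ksp = 8.23 x 10^-34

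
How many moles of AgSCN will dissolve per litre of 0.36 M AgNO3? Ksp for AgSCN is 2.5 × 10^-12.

AgSCN(s) ⇌ Ag^+(aq) + SCN^-(aq)
Ksp = [Ag^+][SCN^-]
Let s be the molar solubility in this solution. [Ag^+] = 0.36 + s ≈ 0.36, [SCN^-] = s (since Ag^+ from AgNO3 dominates).
Ksp ≈ 0.36 × s
s = 6.9 × 10^-12 M
Check: s = 6.9 × 10^-12 ≪ 0.36, so the approximation is valid.

6.9e-12 M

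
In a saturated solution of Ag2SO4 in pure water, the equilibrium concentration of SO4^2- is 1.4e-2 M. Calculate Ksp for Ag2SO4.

Ag2SO4(s) ⇌ 2 Ag^+ + SO4^2-
Stoichiometry gives [Ag^+] = (2/1)[SO4^2-] = 2.80 x 10^-2 M.
Ksp = [Ag^+]^2[SO4^2-]
Ksp = (2.80 × 10^-2)^2 × 1.4 x 10^-2 = 1.1 × 10^-5

Ksp = 1.1 x 10^-5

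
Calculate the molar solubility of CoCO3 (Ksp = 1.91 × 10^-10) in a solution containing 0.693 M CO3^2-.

2.76e-10 M

CoCO3(s) <=> Co^2+ + CO3^2-
Ksp = [Co^2+][CO3^2-]
Let s = moles of CoCO3 that dissolve per litre. [Co^2+] = s, [CO3^2-] = 0.693 + s ≈ 0.693 (since the CO3^2- already present dominates).
Ksp ≈ s × 0.693
s = 2.76 × 10^-10 M
Check: s = 2.8 × 10^-10 ≪ 0.693, so the approximation is valid.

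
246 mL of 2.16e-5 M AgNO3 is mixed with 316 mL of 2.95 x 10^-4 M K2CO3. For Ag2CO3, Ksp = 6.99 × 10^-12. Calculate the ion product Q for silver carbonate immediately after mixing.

Q ≈ 1.48 × 10^-14

Total volume = 246 + 316 = 562 mL.
[Ag^+] = 2.16 × 10^-5 × (246/562) = 9.455 × 10^-6 M
[CO3^2-] = 2.95 × 10^-4 × (316/562) = 1.659 × 10^-4 M
Ag2CO3(s) <=> 2 Ag^+ + CO3^2-, so Q = [Ag^+]^2[CO3^2-]
Q = (9.455 x 10^-6)^2(1.659 × 10^-4) = 1.48 x 10^-14
Q < Ksp, so no precipitate of Ag2CO3 forms.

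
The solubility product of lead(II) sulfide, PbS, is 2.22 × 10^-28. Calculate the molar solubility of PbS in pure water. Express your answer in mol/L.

PbS(s) <=> Pb^2+ + S^2-
Ksp = [Pb^2+][S^2-]
With molar solubility s: [Pb^2+] = s, [S^2-] = s.
Ksp = s × s = s^2
s = (2.22 × 10^-28)^(1/2) = 1.49 × 10^-14 M

1.49e-14 M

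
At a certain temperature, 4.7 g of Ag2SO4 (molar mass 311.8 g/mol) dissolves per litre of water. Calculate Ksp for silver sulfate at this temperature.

Molar solubility s = (4.7 g/L) / (311.8 g/mol) = 1.51 × 10^-2 M.
Ag2SO4(s) ⇌ 2 Ag^+(aq) + SO4^2-(aq)
If s mol/L of Ag2SO4 dissolves, [Ag^+] = 2s and [SO4^2-] = s.
Ksp = [Ag^+]^2[SO4^2-]
Ksp = (2s)^2s = 4s^3
With s = 1.51 x 10^-2: Ksp = 1.4 × 10^-5

Ksp ≈ 1.4e-5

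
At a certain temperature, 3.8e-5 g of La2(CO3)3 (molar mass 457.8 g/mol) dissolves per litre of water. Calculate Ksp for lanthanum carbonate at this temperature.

Molar solubility s = (3.8 x 10^-5 g/L) / (457.8 g/mol) = 8.30 × 10^-8 M.
La2(CO3)3(s) ⇌ 2 La^3+(aq) + 3 CO3^2-(aq)
With molar solubility s: [La^3+] = 2s, [CO3^2-] = 3s.
Ksp = [La^3+]^2[CO3^2-]^3
So Ksp = (2s)^2 × (3s)^3 = 108s^5
With s = 8.30 × 10^-8: Ksp = 4.3 x 10^-34

Ksp = 4.3e-34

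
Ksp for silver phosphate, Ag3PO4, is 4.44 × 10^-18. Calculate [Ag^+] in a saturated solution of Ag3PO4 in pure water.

Ag3PO4(s) ⇌ 3 Ag^+(aq) + PO4^3-(aq)
Ksp = [Ag^+]^3[PO4^3-]
For each mole of Ag3PO4 that dissolves: [Ag^+] = 3s, [PO4^3-] = s.
Ksp = (3s)^3s = 27s^4
s^4 = 4.44 × 10^-18 / 27, so s = 2.014 × 10^-5 M
[Ag^+] = 3s = 6.04 x 10^-5 M

[Ag^+] = 6.04 × 10^-5 M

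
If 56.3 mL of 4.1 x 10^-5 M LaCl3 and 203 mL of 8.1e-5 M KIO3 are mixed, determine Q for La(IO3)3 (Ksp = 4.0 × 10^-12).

Q = 2.3e-18

Total volume = 56.3 + 203 = 259.3 mL.
[La^3+] = 4.1 x 10^-5 × (56.3/259.3) = 8.90 × 10^-6 M
[IO3^-] = 8.1 x 10^-5 × (203/259.3) = 6.34 x 10^-5 M
La(IO3)3(s) ⇌ La^3+(aq) + 3 IO3^-(aq), so Q = [La^3+][IO3^-]^3
Q = (8.90 × 10^-6)(6.34 × 10^-5)^3 = 2.3 × 10^-18
Q < Ksp, so no precipitate of La(IO3)3 forms.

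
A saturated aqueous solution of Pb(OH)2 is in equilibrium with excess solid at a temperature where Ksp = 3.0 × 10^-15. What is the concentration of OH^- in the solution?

Pb(OH)2(s) ⇌ Pb^2+(aq) + 2 OH^-(aq)
Ksp = [Pb^2+][OH^-]^2
If s mol/L of Pb(OH)2 dissolves, [Pb^2+] = s and [OH^-] = 2s.
So Ksp = s × (2s)^2 = 4s^3
s^3 = 3.0 × 10^-15 / 4, so s = 9.09 × 10^-6 M
[OH^-] = 2s = 1.8 x 10^-5 M

[OH^-] ≈ 1.8 × 10^-5 M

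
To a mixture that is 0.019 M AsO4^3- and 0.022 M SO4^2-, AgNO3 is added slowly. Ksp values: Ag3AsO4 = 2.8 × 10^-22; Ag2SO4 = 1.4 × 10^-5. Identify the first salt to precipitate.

Ag3AsO4

Precipitation of each salt starts when its ion product equals its Ksp.
For Ag3AsO4: 2.8 × 10^-22 = 0.019 × [Ag^+]^3  ⇒  [Ag^+] = 2.5 x 10^-7 M.
For Ag2SO4: 1.4 × 10^-5 = 0.022 × [Ag^+]^2  ⇒  [Ag^+] = 2.5 × 10^-2 M.
The salt with the lower threshold [Ag^+] precipitates first: Ag3AsO4.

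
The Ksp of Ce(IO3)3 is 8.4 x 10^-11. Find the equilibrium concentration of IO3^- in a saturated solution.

4.0 x 10^-3 M

Ce(IO3)3(s) <=> Ce^3+(aq) + 3 IO3^-(aq)
Ksp = [Ce^3+][IO3^-]^3
If s mol/L of Ce(IO3)3 dissolves, [Ce^3+] = s and [IO3^-] = 3s.
So Ksp = s × (3s)^3 = 27s^4
Solving, s = (8.4 x 10^-11/27)^(1/4) = 1.33 × 10^-3 M
[IO3^-] = 3s = 4.0 x 10^-3 M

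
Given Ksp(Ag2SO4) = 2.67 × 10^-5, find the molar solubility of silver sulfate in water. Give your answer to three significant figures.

s = 1.88e-2 M

Ag2SO4(s) <=> 2 Ag^+(aq) + SO4^2-(aq)
Ksp = [Ag^+]^2[SO4^2-]
For each mole of Ag2SO4 that dissolves: [Ag^+] = 2s, [SO4^2-] = s.
Ksp = (2s)^2s = 4s^3
s = (2.67 × 10^-5 / 4)^(1/3) = 1.88 x 10^-2 M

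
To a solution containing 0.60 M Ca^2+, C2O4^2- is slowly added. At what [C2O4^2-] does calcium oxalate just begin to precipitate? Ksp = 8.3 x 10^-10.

[C2O4^2-] ≈ 1.4 × 10^-9 M

CaC2O4(s) ⇌ Ca^2+ + C2O4^2-
Ksp = [Ca^2+][C2O4^2-]
Precipitation begins when Q = Ksp. With [Ca^2+] = 0.60 M:
8.3 x 10^-10 = (0.60) × [C2O4^2-]
[C2O4^2-] = (8.3 x 10^-10 / 6.0 × 10^-1) = 1.4 × 10^-9 M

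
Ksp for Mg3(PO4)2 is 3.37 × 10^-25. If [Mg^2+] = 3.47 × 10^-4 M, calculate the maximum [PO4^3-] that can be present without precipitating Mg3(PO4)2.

[PO4^3-] ≈ 8.98e-8 M

Mg3(PO4)2(s) ⇌ 3 Mg^2+ + 2 PO4^3-
Ksp = [Mg^2+]^3[PO4^3-]^2
Precipitation begins when Q = Ksp. With [Mg^2+] = 3.47 × 10^-4 M:
3.37 × 10^-25 = (3.47 × 10^-4)^3 × [PO4^3-]^2
[PO4^3-] = (3.37 × 10^-25 / 4.178 × 10^-11)^(1/2) = 8.98 × 10^-8 M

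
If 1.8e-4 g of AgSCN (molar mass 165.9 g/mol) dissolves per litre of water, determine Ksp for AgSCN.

1.2 × 10^-12

Molar solubility s = (1.8 × 10^-4 g/L) / (165.9 g/mol) = 1.08 x 10^-6 M.
AgSCN(s) ⇌ Ag^+ + SCN^-
If s mol/L of AgSCN dissolves, [Ag^+] = s and [SCN^-] = s.
Ksp = [Ag^+][SCN^-]
Ksp = s^2
Ksp = (1.08 × 10^-6)^2 = 1.2 x 10^-12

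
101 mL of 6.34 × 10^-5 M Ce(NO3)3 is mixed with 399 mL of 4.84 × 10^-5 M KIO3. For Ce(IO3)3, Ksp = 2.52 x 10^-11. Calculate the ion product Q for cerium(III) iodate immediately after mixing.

7.38 × 10^-19

Total volume = 101 + 399 = 500 mL.
[Ce^3+] = 6.34 × 10^-5 × (101/500) = 1.281 × 10^-5 M
[IO3^-] = 4.84 × 10^-5 × (399/500) = 3.862 × 10^-5 M
Ce(IO3)3(s) ⇌ Ce^3+(aq) + 3 IO3^-(aq), so Q = [Ce^3+][IO3^-]^3
Q = (1.281 × 10^-5)(3.862 x 10^-5)^3 = 7.38 x 10^-19
Q < Ksp, so no precipitate of Ce(IO3)3 forms.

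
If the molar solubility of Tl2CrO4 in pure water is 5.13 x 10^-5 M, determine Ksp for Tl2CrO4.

Tl2CrO4(s) ⇌ 2 Tl^+(aq) + CrO4^2-(aq)
Let s = molar solubility. Then [Tl^+] = 2s and [CrO4^2-] = s.
Ksp = [Tl^+]^2[CrO4^2-]
So Ksp = (2s)^2 × s = 4s^3
With s = 5.13 x 10^-5: Ksp = 5.40 × 10^-13

5.40 × 10^-13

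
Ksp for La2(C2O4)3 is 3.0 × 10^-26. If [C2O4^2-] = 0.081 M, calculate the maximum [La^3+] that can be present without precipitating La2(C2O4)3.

La2(C2O4)3(s) ⇌ 2 La^3+ + 3 C2O4^2-
Ksp = [La^3+]^2[C2O4^2-]^3
Precipitation begins when Q = Ksp. With [C2O4^2-] = 0.081 M:
3.0 × 10^-26 = (0.081)^3 × [La^3+]^2
[La^3+] = (3.0 × 10^-26 / 5.31 x 10^-4)^(1/2) = 7.5 × 10^-12 M

[La^3+] ≈ 7.5 × 10^-12 M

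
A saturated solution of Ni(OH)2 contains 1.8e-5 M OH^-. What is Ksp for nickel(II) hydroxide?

Ni(OH)2(s) <=> Ni^2+(aq) + 2 OH^-(aq)
Stoichiometry gives [Ni^2+] = (1/2)[OH^-] = 9.00 × 10^-6 M.
Ksp = [Ni^2+][OH^-]^2
Ksp = 9.00 x 10^-6 × (1.8 x 10^-5)^2 = 2.9 × 10^-15

Ksp = 2.9 × 10^-15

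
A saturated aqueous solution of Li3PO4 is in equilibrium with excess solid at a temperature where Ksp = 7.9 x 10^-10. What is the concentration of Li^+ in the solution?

7.0 × 10^-3 M

Li3PO4(s) ⇌ 3 Li^+(aq) + PO4^3-(aq)
Ksp = [Li^+]^3[PO4^3-]
With molar solubility s: [Li^+] = 3s, [PO4^3-] = s.
So Ksp = (3s)^3 × s = 27s^4
s^4 = 7.9 x 10^-10 / 27, so s = 2.33 × 10^-3 M
[Li^+] = 3s = 7.0 × 10^-3 M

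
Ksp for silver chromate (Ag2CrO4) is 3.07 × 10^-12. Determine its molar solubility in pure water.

s = 9.16 x 10^-5 M

Ag2CrO4(s) <=> 2 Ag^+ + CrO4^2-
Ksp = [Ag^+]^2[CrO4^2-]
With molar solubility s: [Ag^+] = 2s, [CrO4^2-] = s.
Ksp = (2s)^2s = 4s^3
s = (3.07 × 10^-12 / 4)^(1/3) = 9.16 × 10^-5 M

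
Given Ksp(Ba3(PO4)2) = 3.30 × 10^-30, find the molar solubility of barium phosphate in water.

Ba3(PO4)2(s) <=> 3 Ba^2+ + 2 PO4^3-
Ksp = [Ba^2+]^3[PO4^3-]^2
If s mol/L of Ba3(PO4)2 dissolves, [Ba^2+] = 3s and [PO4^3-] = 2s.
Ksp = (3s)^3(2s)^2 = 108s^5
s^5 = 3.30 × 10^-30 / 108, so s = 4.98 × 10^-7 M

4.98e-7 M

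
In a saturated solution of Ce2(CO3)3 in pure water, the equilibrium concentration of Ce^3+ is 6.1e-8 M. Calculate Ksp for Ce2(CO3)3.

Ksp = 2.9 x 10^-36

Ce2(CO3)3(s) ⇌ 2 Ce^3+ + 3 CO3^2-
Stoichiometry gives [CO3^2-] = (3/2)[Ce^3+] = 9.15 x 10^-8 M.
Ksp = [Ce^3+]^2[CO3^2-]^3
Ksp = (6.1 x 10^-8)^2 × (9.15 × 10^-8)^3 = 2.9 × 10^-36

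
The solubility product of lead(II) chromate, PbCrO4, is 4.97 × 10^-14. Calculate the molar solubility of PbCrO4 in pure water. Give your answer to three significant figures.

PbCrO4(s) ⇌ Pb^2+(aq) + CrO4^2-(aq)
Ksp = [Pb^2+][CrO4^2-]
Let s = molar solubility. Then [Pb^2+] = s and [CrO4^2-] = s.
Ksp = s × s = s^2
s = √(4.97 × 10^-14) = 2.23 × 10^-7 M

2.23e-7 M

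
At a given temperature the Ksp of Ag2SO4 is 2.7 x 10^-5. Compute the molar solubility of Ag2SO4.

1.9 x 10^-2 M

Ag2SO4(s) <=> 2 Ag^+(aq) + SO4^2-(aq)
Ksp = [Ag^+]^2[SO4^2-]
Let s = molar solubility. Then [Ag^+] = 2s and [SO4^2-] = s.
Ksp = (2s)^2s = 4s^3
s = (2.7 x 10^-5 / 4)^(1/3) = 1.9 × 10^-2 M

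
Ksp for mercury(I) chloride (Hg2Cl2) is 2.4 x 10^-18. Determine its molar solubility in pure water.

8.4e-7 M

Hg2Cl2(s) <=> Hg2^2+ + 2 Cl^-
Ksp = [Hg2^2+][Cl^-]^2
Let s = molar solubility. Then [Hg2^2+] = s and [Cl^-] = 2s.
Substituting: Ksp = s(2s)^2 = 4s^3
s = (2.4 x 10^-18 / 4)^(1/3) = 8.4 × 10^-7 M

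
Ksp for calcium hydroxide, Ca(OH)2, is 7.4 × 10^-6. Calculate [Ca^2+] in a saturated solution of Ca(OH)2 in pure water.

Ca(OH)2(s) ⇌ Ca^2+ + 2 OH^-
Ksp = [Ca^2+][OH^-]^2
For each mole of Ca(OH)2 that dissolves: [Ca^2+] = s, [OH^-] = 2s.
Ksp = s(2s)^2 = 4s^3
s = (7.4 × 10^-6 / 4)^(1/3) = 1.23 × 10^-2 M
[Ca^2+] = s = 1.2 × 10^-2 M

[Ca^2+] ≈ 1.2 × 10^-2 M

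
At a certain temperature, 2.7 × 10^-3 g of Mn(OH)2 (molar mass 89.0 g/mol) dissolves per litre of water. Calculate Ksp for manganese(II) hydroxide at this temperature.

Molar solubility s = (2.7 x 10^-3 g/L) / (89.0 g/mol) = 3.03 × 10^-5 M.
Mn(OH)2(s) ⇌ Mn^2+(aq) + 2 OH^-(aq)
Let s = molar solubility. Then [Mn^2+] = s and [OH^-] = 2s.
Ksp = [Mn^2+][OH^-]^2
Ksp = s(2s)^2 = 4s^3
With s = 3.03 x 10^-5: Ksp = 1.1 x 10^-13

Ksp = 1.1 x 10^-13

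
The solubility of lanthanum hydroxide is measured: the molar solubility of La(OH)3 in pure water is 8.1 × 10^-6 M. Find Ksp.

1.2 x 10^-19

La(OH)3(s) <=> La^3+ + 3 OH^-
Let s = molar solubility. Then [La^3+] = s and [OH^-] = 3s.
Ksp = [La^3+][OH^-]^3
So Ksp = s × (3s)^3 = 27s^4
With s = 8.1 × 10^-6: Ksp = 1.2 x 10^-19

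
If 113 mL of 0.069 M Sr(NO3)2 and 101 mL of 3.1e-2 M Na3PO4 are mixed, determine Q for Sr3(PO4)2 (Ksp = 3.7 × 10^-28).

Total volume = 113 + 101 = 214 mL.
[Sr^2+] = 6.9 × 10^-2 × (113/214) = 3.64 x 10^-2 M
[PO4^3-] = 3.1 x 10^-2 × (101/214) = 1.46 x 10^-2 M
Sr3(PO4)2(s) ⇌ 3 Sr^2+(aq) + 2 PO4^3-(aq), so Q = [Sr^2+]^3[PO4^3-]^2
Q = (3.64 × 10^-2)^3(1.46 × 10^-2)^2 = 1.0 x 10^-8
Q > Ksp, so Sr3(PO4)2 will precipitate.

Q = 1.0e-8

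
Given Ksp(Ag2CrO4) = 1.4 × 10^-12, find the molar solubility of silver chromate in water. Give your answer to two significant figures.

7.0e-5 M

Ag2CrO4(s) ⇌ 2 Ag^+(aq) + CrO4^2-(aq)
Ksp = [Ag^+]^2[CrO4^2-]
For each mole of Ag2CrO4 that dissolves: [Ag^+] = 2s, [CrO4^2-] = s.
Ksp = (2s)^2s = 4s^3
s^3 = 1.4 × 10^-12 / 4, so s = 7.0 × 10^-5 M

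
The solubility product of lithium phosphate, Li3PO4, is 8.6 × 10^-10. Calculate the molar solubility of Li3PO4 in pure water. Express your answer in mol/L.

2.4 × 10^-3 M

Li3PO4(s) <=> 3 Li^+ + PO4^3-
Ksp = [Li^+]^3[PO4^3-]
For each mole of Li3PO4 that dissolves: [Li^+] = 3s, [PO4^3-] = s.
So Ksp = (3s)^3 × s = 27s^4
s^4 = 8.6 × 10^-10 / 27, so s = 2.4 × 10^-3 M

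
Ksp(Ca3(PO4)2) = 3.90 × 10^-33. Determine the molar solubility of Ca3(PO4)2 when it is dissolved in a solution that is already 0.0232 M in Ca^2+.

8.84e-15 M

Ca3(PO4)2(s) <=> 3 Ca^2+(aq) + 2 PO4^3-(aq)
Ksp = [Ca^2+]^3[PO4^3-]^2
If s mol/L dissolves here, [Ca^2+] = 0.0232 + 3s ≈ 0.0232, [PO4^3-] = 2s (Ksp is small, so little additional dissolves).
Ksp ≈ (0.0232)^3 × (2s)^2
s = 8.84 × 10^-15 M
Check: 3s = 2.7 x 10^-14 ≪ 0.0232, so the approximation is valid.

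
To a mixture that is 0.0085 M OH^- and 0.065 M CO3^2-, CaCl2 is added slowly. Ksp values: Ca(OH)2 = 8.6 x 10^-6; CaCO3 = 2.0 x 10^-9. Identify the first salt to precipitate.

CaCO3

Each salt begins to precipitate when Q = Ksp, i.e. when [Ca^2+] reaches its threshold.
For Ca(OH)2: 8.6 x 10^-6 = (0.0085)^2 × [Ca^2+]  ⇒  [Ca^2+] = 1.2 × 10^-1 M.
For CaCO3: 2.0 x 10^-9 = 0.065 × [Ca^2+]  ⇒  [Ca^2+] = 3.1 × 10^-8 M.
The salt with the lower threshold [Ca^2+] precipitates first: CaCO3.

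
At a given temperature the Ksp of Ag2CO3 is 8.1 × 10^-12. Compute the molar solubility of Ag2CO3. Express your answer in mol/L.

s = 1.3e-4 M

Ag2CO3(s) ⇌ 2 Ag^+ + CO3^2-
Ksp = [Ag^+]^2[CO3^2-]
With molar solubility s: [Ag^+] = 2s, [CO3^2-] = s.
Ksp = (2s)^2s = 4s^3
s^3 = 8.1 × 10^-12 / 4, so s = 1.3 × 10^-4 M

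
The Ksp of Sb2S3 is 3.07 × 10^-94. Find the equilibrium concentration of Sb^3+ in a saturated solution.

Sb2S3(s) <=> 2 Sb^3+ + 3 S^2-
Ksp = [Sb^3+]^2[S^2-]^3
If s mol/L of Sb2S3 dissolves, [Sb^3+] = 2s and [S^2-] = 3s.
Substituting: Ksp = (2s)^2(3s)^3 = 108s^5
s^5 = 3.07 × 10^-94 / 108, so s = 7.776 × 10^-20 M
[Sb^3+] = 2s = 1.56 x 10^-19 M

[Sb^3+] = 1.56 x 10^-19 M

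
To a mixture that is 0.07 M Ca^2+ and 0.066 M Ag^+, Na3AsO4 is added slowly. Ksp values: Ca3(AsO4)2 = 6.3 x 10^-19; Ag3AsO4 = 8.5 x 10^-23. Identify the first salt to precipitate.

Ag3AsO4

Each salt begins to precipitate when Q = Ksp, i.e. when [AsO4^3-] reaches its threshold.
For Ca3(AsO4)2: 6.3 x 10^-19 = (0.07)^3 × [AsO4^3-]^2  ⇒  [AsO4^3-] = 4.3 × 10^-8 M.
For Ag3AsO4: 8.5 x 10^-23 = (0.066)^3 × [AsO4^3-]  ⇒  [AsO4^3-] = 3.0 × 10^-19 M.
The salt with the lower threshold [AsO4^3-] precipitates first: Ag3AsO4.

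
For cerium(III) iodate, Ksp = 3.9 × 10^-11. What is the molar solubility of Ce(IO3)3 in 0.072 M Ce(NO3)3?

2.7e-4 M

Ce(IO3)3(s) <=> Ce^3+(aq) + 3 IO3^-(aq)
Ksp = [Ce^3+][IO3^-]^3
Let s be the molar solubility in this solution. [Ce^3+] = 0.072 + s ≈ 0.072, [IO3^-] = 3s (common-ion effect: Ce^3+ is already 0.072 M).
Ksp ≈ 0.072 × (3s)^3
s = 2.7 x 10^-4 M
Check: s = 2.7 × 10^-4 ≪ 0.072, so the approximation is valid.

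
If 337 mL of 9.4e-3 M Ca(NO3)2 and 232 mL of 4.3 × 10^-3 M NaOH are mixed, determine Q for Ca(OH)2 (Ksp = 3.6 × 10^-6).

Total volume = 337 + 232 = 569 mL.
[Ca^2+] = 9.4 × 10^-3 × (337/569) = 5.57 x 10^-3 M
[OH^-] = 4.3 × 10^-3 × (232/569) = 1.75 x 10^-3 M
Ca(OH)2(s) ⇌ Ca^2+(aq) + 2 OH^-(aq), so Q = [Ca^2+][OH^-]^2
Q = (5.57 x 10^-3)(1.75 x 10^-3)^2 = 1.7 × 10^-8
Q < Ksp, so no precipitate of Ca(OH)2 forms.

1.7 × 10^-8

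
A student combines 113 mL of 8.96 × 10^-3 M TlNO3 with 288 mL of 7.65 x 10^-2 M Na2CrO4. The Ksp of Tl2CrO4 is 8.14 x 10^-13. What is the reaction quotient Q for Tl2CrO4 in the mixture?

Total volume = 113 + 288 = 401 mL.
[Tl^+] = 8.96 x 10^-3 × (113/401) = 2.525 × 10^-3 M
[CrO4^2-] = 7.65 × 10^-2 × (288/401) = 5.494 × 10^-2 M
Tl2CrO4(s) <=> 2 Tl^+ + CrO4^2-, so Q = [Tl^+]^2[CrO4^2-]
Q = (2.525 x 10^-3)^2(5.494 × 10^-2) = 3.50 x 10^-7
Q > Ksp, so Tl2CrO4 will precipitate.

Q ≈ 3.50e-7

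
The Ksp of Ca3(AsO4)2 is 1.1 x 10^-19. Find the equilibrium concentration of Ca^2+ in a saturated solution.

[Ca^2+] = 1.9 × 10^-4 M

Ca3(AsO4)2(s) ⇌ 3 Ca^2+ + 2 AsO4^3-
Ksp = [Ca^2+]^3[AsO4^3-]^2
For each mole of Ca3(AsO4)2 that dissolves: [Ca^2+] = 3s, [AsO4^3-] = 2s.
So Ksp = (3s)^3 × (2s)^2 = 108s^5
Solving, s = (1.1 x 10^-19/108)^(1/5) = 6.33 × 10^-5 M
[Ca^2+] = 3s = 1.9 × 10^-4 M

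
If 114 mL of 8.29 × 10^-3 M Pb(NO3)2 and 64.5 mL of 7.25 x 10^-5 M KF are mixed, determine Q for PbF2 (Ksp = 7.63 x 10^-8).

Q ≈ 3.63 × 10^-12

Total volume = 114 + 64.5 = 178.5 mL.
[Pb^2+] = 8.29 × 10^-3 × (114/178.5) = 5.294 × 10^-3 M
[F^-] = 7.25 × 10^-5 × (64.5/178.5) = 2.620 × 10^-5 M
PbF2(s) ⇌ Pb^2+(aq) + 2 F^-(aq), so Q = [Pb^2+][F^-]^2
Q = (5.294 × 10^-3)(2.620 × 10^-5)^2 = 3.63 × 10^-12
Q < Ksp, so no precipitate of PbF2 forms.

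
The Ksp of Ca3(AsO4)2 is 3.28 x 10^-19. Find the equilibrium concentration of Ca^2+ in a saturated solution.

[Ca^2+] ≈ 2.36e-4 M

Ca3(AsO4)2(s) ⇌ 3 Ca^2+ + 2 AsO4^3-
Ksp = [Ca^2+]^3[AsO4^3-]^2
For each mole of Ca3(AsO4)2 that dissolves: [Ca^2+] = 3s, [AsO4^3-] = 2s.
So Ksp = (3s)^3 × (2s)^2 = 108s^5
s = (3.28 x 10^-19 / 108)^(1/5) = 7.879 x 10^-5 M
[Ca^2+] = 3s = 2.36 x 10^-4 M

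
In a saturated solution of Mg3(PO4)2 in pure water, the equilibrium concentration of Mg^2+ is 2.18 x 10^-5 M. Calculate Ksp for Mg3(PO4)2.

2.19e-24

Mg3(PO4)2(s) <=> 3 Mg^2+(aq) + 2 PO4^3-(aq)
Stoichiometry gives [PO4^3-] = (2/3)[Mg^2+] = 1.453 × 10^-5 M.
Ksp = [Mg^2+]^3[PO4^3-]^2
Ksp = (2.18 × 10^-5)^3 × (1.453 × 10^-5)^2 = 2.19 × 10^-24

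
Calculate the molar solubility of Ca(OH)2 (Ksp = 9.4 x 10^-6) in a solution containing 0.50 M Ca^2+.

s = 2.2 × 10^-3 M

Ca(OH)2(s) ⇌ Ca^2+(aq) + 2 OH^-(aq)
Ksp = [Ca^2+][OH^-]^2
Let s = moles of Ca(OH)2 that dissolve per litre. [Ca^2+] = 0.50 + s ≈ 0.50, [OH^-] = 2s (since the Ca^2+ already present dominates).
Ksp ≈ 0.50 × (2s)^2
s = 2.2 × 10^-3 M
Check: s = 2.2 × 10^-3 ≪ 0.50, so the approximation is valid.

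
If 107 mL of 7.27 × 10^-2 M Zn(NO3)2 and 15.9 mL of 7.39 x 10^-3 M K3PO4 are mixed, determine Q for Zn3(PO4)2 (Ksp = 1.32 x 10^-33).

Q ≈ 2.32e-10

Total volume = 107 + 15.9 = 122.9 mL.
[Zn^2+] = 7.27 × 10^-2 × (107/122.9) = 6.329 × 10^-2 M
[PO4^3-] = 7.39 × 10^-3 × (15.9/122.9) = 9.561 × 10^-4 M
Zn3(PO4)2(s) <=> 3 Zn^2+ + 2 PO4^3-, so Q = [Zn^2+]^3[PO4^3-]^2
Q = (6.329 × 10^-2)^3(9.561 x 10^-4)^2 = 2.32 × 10^-10
Q > Ksp, so Zn3(PO4)2 will precipitate.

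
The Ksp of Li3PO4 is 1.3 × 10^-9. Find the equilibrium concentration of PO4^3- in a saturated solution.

[PO4^3-] ≈ 2.6 × 10^-3 M

Li3PO4(s) ⇌ 3 Li^+(aq) + PO4^3-(aq)
Ksp = [Li^+]^3[PO4^3-]
If s mol/L of Li3PO4 dissolves, [Li^+] = 3s and [PO4^3-] = s.
So Ksp = (3s)^3 × s = 27s^4
s = (1.3 × 10^-9 / 27)^(1/4) = 2.63 x 10^-3 M
[PO4^3-] = s = 2.6 × 10^-3 M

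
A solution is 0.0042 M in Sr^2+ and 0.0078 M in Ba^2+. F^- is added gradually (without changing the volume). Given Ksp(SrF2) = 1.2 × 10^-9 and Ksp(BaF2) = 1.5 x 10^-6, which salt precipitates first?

Each salt begins to precipitate when Q = Ksp, i.e. when [F^-] reaches its threshold.
For SrF2: 1.2 × 10^-9 = 0.0042 × [F^-]^2  ⇒  [F^-] = 5.3 × 10^-4 M.
For BaF2: 1.5 x 10^-6 = 0.0078 × [F^-]^2  ⇒  [F^-] = 1.4 × 10^-2 M.
The salt with the lower threshold [F^-] precipitates first: SrF2.

SrF2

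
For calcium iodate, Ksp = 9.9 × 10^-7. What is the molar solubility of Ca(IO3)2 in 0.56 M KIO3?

3.2e-6 M

Ca(IO3)2(s) <=> Ca^2+ + 2 IO3^-
Ksp = [Ca^2+][IO3^-]^2
Let s be the molar solubility in this solution. [Ca^2+] = s, [IO3^-] = 0.56 + 2s ≈ 0.56 (since IO3^- from KIO3 dominates).
Ksp ≈ s × (0.56)^2
s = 3.2 × 10^-6 M
Check: 2s = 6.3 × 10^-6 ≪ 0.56, so the approximation is valid.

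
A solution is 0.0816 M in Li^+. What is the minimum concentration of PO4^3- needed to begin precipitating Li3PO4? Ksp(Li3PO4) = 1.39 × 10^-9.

Li3PO4(s) ⇌ 3 Li^+ + PO4^3-
Ksp = [Li^+]^3[PO4^3-]
Precipitation begins when Q = Ksp. With [Li^+] = 0.0816 M:
1.39 × 10^-9 = (0.0816)^3 × [PO4^3-]
[PO4^3-] = (1.39 × 10^-9 / 5.433 x 10^-4) = 2.56 × 10^-6 M

[PO4^3-] ≈ 2.56 x 10^-6 M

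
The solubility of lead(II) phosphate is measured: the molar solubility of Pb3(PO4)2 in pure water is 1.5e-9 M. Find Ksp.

8.2 × 10^-43

Pb3(PO4)2(s) ⇌ 3 Pb^2+ + 2 PO4^3-
With molar solubility s: [Pb^2+] = 3s, [PO4^3-] = 2s.
Ksp = [Pb^2+]^3[PO4^3-]^2
So Ksp = (3s)^3 × (2s)^2 = 108s^5
Ksp = 108 × (1.5 × 10^-9)^5 = 8.2 × 10^-43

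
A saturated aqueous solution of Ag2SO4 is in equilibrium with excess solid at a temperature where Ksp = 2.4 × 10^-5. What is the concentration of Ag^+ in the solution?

[Ag^+] ≈ 3.6 × 10^-2 M

Ag2SO4(s) ⇌ 2 Ag^+ + SO4^2-
Ksp = [Ag^+]^2[SO4^2-]
With molar solubility s: [Ag^+] = 2s, [SO4^2-] = s.
Ksp = (2s)^2s = 4s^3
s = (2.4 × 10^-5 / 4)^(1/3) = 1.82 × 10^-2 M
[Ag^+] = 2s = 3.6 × 10^-2 M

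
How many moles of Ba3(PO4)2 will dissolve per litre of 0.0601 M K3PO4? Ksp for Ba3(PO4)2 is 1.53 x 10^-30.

s ≈ 2.50 × 10^-10 M

Ba3(PO4)2(s) ⇌ 3 Ba^2+(aq) + 2 PO4^3-(aq)
Ksp = [Ba^2+]^3[PO4^3-]^2
If s mol/L dissolves here, [Ba^2+] = 3s, [PO4^3-] = 0.0601 + 2s ≈ 0.0601 (Ksp is small, so little additional dissolves).
Ksp ≈ (3s)^3 × (0.0601)^2
s = 2.50 × 10^-10 M
Check: 2s = 5.0 x 10^-10 ≪ 0.0601, so the approximation is valid.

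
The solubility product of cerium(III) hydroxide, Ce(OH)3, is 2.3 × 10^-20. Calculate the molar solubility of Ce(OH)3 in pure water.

Ce(OH)3(s) <=> Ce^3+(aq) + 3 OH^-(aq)
Ksp = [Ce^3+][OH^-]^3
For each mole of Ce(OH)3 that dissolves: [Ce^3+] = s, [OH^-] = 3s.
Substituting: Ksp = s(3s)^3 = 27s^4
s = (2.3 × 10^-20 / 27)^(1/4) = 5.4 × 10^-6 M

5.4 × 10^-6 M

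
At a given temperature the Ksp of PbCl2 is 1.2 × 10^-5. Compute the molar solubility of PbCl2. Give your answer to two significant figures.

PbCl2(s) ⇌ Pb^2+(aq) + 2 Cl^-(aq)
Ksp = [Pb^2+][Cl^-]^2
If s mol/L of PbCl2 dissolves, [Pb^2+] = s and [Cl^-] = 2s.
Ksp = s(2s)^2 = 4s^3
s^3 = 1.2 × 10^-5 / 4, so s = 1.4 × 10^-2 M

s = 0.014 M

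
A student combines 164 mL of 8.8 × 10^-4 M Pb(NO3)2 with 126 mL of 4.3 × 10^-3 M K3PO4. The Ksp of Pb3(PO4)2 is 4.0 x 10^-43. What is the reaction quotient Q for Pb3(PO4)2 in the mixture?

4.3 x 10^-16

Total volume = 164 + 126 = 290 mL.
[Pb^2+] = 8.8 x 10^-4 × (164/290) = 4.98 x 10^-4 M
[PO4^3-] = 4.3 × 10^-3 × (126/290) = 1.87 × 10^-3 M
Pb3(PO4)2(s) <=> 3 Pb^2+ + 2 PO4^3-, so Q = [Pb^2+]^3[PO4^3-]^2
Q = (4.98 × 10^-4)^3(1.87 × 10^-3)^2 = 4.3 x 10^-16
Q > Ksp, so Pb3(PO4)2 will precipitate.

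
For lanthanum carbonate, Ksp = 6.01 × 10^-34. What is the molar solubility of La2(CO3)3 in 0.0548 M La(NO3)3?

s ≈ 1.95 x 10^-11 M

La2(CO3)3(s) <=> 2 La^3+ + 3 CO3^2-
Ksp = [La^3+]^2[CO3^2-]^3
Let s be the molar solubility in this solution. [La^3+] = 0.0548 + 2s ≈ 0.0548, [CO3^2-] = 3s (common-ion effect: La^3+ is already 0.0548 M).
Ksp ≈ (0.0548)^2 × (3s)^3
s = 1.95 x 10^-11 M
Check: 2s = 3.9 × 10^-11 ≪ 0.0548, so the approximation is valid.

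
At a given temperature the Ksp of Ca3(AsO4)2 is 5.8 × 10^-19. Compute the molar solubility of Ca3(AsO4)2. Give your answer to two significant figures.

8.8 × 10^-5 M

Ca3(AsO4)2(s) <=> 3 Ca^2+ + 2 AsO4^3-
Ksp = [Ca^2+]^3[AsO4^3-]^2
With molar solubility s: [Ca^2+] = 3s, [AsO4^3-] = 2s.
So Ksp = (3s)^3 × (2s)^2 = 108s^5
Solving, s = (5.8 × 10^-19/108)^(1/5) = 8.8 x 10^-5 M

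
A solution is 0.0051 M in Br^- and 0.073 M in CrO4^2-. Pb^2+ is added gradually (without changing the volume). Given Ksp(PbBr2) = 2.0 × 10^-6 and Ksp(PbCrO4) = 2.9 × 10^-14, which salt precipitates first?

Precipitation of each salt starts when its ion product equals its Ksp.
For PbBr2: 2.0 × 10^-6 = (0.0051)^2 × [Pb^2+]  ⇒  [Pb^2+] = 7.7 × 10^-2 M.
For PbCrO4: 2.9 × 10^-14 = 0.073 × [Pb^2+]  ⇒  [Pb^2+] = 4.0 × 10^-13 M.
The salt with the lower threshold [Pb^2+] precipitates first: PbCrO4.

PbCrO4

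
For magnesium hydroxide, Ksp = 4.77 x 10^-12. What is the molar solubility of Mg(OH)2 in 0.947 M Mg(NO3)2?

Mg(OH)2(s) <=> Mg^2+(aq) + 2 OH^-(aq)
Ksp = [Mg^2+][OH^-]^2
If s mol/L dissolves here, [Mg^2+] = 0.947 + s ≈ 0.947, [OH^-] = 2s (common-ion effect: Mg^2+ is already 0.947 M).
Ksp ≈ 0.947 × (2s)^2
s = 1.12 × 10^-6 M
Check: s = 1.1 × 10^-6 ≪ 0.947, so the approximation is valid.

1.12 × 10^-6 M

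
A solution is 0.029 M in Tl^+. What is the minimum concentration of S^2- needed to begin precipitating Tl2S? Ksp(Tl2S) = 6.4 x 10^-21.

[S^2-] ≈ 7.6 × 10^-18 M

Tl2S(s) <=> 2 Tl^+ + S^2-
Ksp = [Tl^+]^2[S^2-]
Precipitation begins when Q = Ksp. With [Tl^+] = 0.029 M:
6.4 x 10^-21 = (0.029)^2 × [S^2-]
[S^2-] = (6.4 x 10^-21 / 8.41 x 10^-4) = 7.6 × 10^-18 M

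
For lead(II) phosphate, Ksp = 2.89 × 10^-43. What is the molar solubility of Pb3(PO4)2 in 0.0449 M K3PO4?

1.74 × 10^-14 M

Pb3(PO4)2(s) ⇌ 3 Pb^2+(aq) + 2 PO4^3-(aq)
Ksp = [Pb^2+]^3[PO4^3-]^2
Let s be the molar solubility in this solution. [Pb^2+] = 3s, [PO4^3-] = 0.0449 + 2s ≈ 0.0449 (common-ion effect: PO4^3- is already 0.0449 M).
Ksp ≈ (3s)^3 × (0.0449)^2
s = 1.74 x 10^-14 M
Check: 2s = 3.5 × 10^-14 ≪ 0.0449, so the approximation is valid.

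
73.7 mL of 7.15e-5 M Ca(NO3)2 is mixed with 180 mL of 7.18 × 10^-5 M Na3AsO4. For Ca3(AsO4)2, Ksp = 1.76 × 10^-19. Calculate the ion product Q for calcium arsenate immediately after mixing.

Q = 2.33e-23

Total volume = 73.7 + 180 = 253.7 mL.
[Ca^2+] = 7.15 x 10^-5 × (73.7/253.7) = 2.077 × 10^-5 M
[AsO4^3-] = 7.18 × 10^-5 × (180/253.7) = 5.094 × 10^-5 M
Ca3(AsO4)2(s) ⇌ 3 Ca^2+ + 2 AsO4^3-, so Q = [Ca^2+]^3[AsO4^3-]^2
Q = (2.077 × 10^-5)^3(5.094 x 10^-5)^2 = 2.33 × 10^-23
Q < Ksp, so no precipitate of Ca3(AsO4)2 forms.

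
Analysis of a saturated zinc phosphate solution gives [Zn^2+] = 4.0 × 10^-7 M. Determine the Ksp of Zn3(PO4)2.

Zn3(PO4)2(s) <=> 3 Zn^2+ + 2 PO4^3-
Stoichiometry gives [PO4^3-] = (2/3)[Zn^2+] = 2.67 x 10^-7 M.
Ksp = [Zn^2+]^3[PO4^3-]^2
Ksp = (4.0 x 10^-7)^3 × (2.67 × 10^-7)^2 = 4.6 × 10^-33

4.6 × 10^-33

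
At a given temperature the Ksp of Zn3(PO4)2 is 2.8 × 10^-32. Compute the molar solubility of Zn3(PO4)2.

Zn3(PO4)2(s) <=> 3 Zn^2+ + 2 PO4^3-
Ksp = [Zn^2+]^3[PO4^3-]^2
If s mol/L of Zn3(PO4)2 dissolves, [Zn^2+] = 3s and [PO4^3-] = 2s.
So Ksp = (3s)^3 × (2s)^2 = 108s^5
s^5 = 2.8 × 10^-32 / 108, so s = 1.9 × 10^-7 M

s ≈ 1.9 x 10^-7 M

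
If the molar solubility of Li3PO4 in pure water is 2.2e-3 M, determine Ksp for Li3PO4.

Ksp = 6.3e-10

Li3PO4(s) ⇌ 3 Li^+(aq) + PO4^3-(aq)
For each mole of Li3PO4 that dissolves: [Li^+] = 3s, [PO4^3-] = s.
Ksp = [Li^+]^3[PO4^3-]
Substituting: Ksp = (3s)^3s = 27s^4
With s = 2.2 × 10^-3: Ksp = 6.3 x 10^-10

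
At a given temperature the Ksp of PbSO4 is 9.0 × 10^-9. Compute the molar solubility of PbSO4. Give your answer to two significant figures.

s ≈ 9.5e-5 M

PbSO4(s) ⇌ Pb^2+ + SO4^2-
Ksp = [Pb^2+][SO4^2-]
Let s = molar solubility. Then [Pb^2+] = s and [SO4^2-] = s.
Ksp = (s)(s) = s^2
s = √(9.0 × 10^-9) = 9.5 × 10^-5 M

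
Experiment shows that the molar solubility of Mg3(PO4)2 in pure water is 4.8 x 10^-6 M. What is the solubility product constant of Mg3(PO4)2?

Mg3(PO4)2(s) ⇌ 3 Mg^2+(aq) + 2 PO4^3-(aq)
For each mole of Mg3(PO4)2 that dissolves: [Mg^2+] = 3s, [PO4^3-] = 2s.
Ksp = [Mg^2+]^3[PO4^3-]^2
Substituting: Ksp = (3s)^3(2s)^2 = 108s^5
Ksp = 108 × (4.8 x 10^-6)^5 = 2.8 x 10^-25

2.8 x 10^-25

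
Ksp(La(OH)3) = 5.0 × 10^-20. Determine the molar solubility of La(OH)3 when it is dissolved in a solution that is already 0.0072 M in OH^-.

1.3e-13 M

La(OH)3(s) ⇌ La^3+ + 3 OH^-
Ksp = [La^3+][OH^-]^3
If s mol/L dissolves here, [La^3+] = s, [OH^-] = 0.0072 + 3s ≈ 0.0072 (since the OH^- already present dominates).
Ksp ≈ s × (0.0072)^3
s = 1.3 × 10^-13 M
Check: 3s = 4.0 × 10^-13 ≪ 0.0072, so the approximation is valid.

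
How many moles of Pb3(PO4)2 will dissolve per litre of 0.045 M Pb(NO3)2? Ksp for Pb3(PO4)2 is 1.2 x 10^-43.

Pb3(PO4)2(s) ⇌ 3 Pb^2+ + 2 PO4^3-
Ksp = [Pb^2+]^3[PO4^3-]^2
Let s = moles of Pb3(PO4)2 that dissolve per litre. [Pb^2+] = 0.045 + 3s ≈ 0.045, [PO4^3-] = 2s (Ksp is small, so little additional dissolves).
Ksp ≈ (0.045)^3 × (2s)^2
s = 1.8 × 10^-20 M
Check: 3s = 5.4 × 10^-20 ≪ 0.045, so the approximation is valid.

s ≈ 1.8 × 10^-20 M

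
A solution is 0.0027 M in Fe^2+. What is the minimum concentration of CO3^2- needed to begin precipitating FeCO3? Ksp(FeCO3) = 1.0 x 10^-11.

[CO3^2-] ≈ 3.7 × 10^-9 M

FeCO3(s) ⇌ Fe^2+(aq) + CO3^2-(aq)
Ksp = [Fe^2+][CO3^2-]
Precipitation begins when Q = Ksp. With [Fe^2+] = 0.0027 M:
1.0 x 10^-11 = (0.0027) × [CO3^2-]
[CO3^2-] = (1.0 x 10^-11 / 2.7 × 10^-3) = 3.7 x 10^-9 M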